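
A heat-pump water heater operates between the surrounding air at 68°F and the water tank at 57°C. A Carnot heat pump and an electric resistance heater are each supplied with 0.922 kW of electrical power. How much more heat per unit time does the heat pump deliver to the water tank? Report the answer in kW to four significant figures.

7.305 kW

In absolute terms T_C = 293.15 K and T_H = 330.15 K, so ΔT = 37.00 K.
COP_Carnot = T_H/ΔT = 330.15/37.00 = 8.923.
The heat pump delivers Q̇_H = COP × Ẇ = 8.227 kW; the resistance heater delivers Ẇ = 0.9220 kW.
Extra = (COP − 1)·Ẇ = 7.305 kW.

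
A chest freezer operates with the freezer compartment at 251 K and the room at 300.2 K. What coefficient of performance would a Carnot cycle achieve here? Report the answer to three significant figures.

The reservoir spacing is ΔT = 300.2 − 251 = 49.20 K.
For a reversible cycle, COP_Carnot = T_C/ΔT = 251.00/49.20 = 5.102.

5.10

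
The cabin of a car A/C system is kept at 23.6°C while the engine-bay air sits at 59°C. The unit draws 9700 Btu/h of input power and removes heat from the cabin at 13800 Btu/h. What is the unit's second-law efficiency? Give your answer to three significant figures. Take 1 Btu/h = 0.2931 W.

COP_actual = Q̇_C/Ẇ = 13800/9700 = 1.423.
In absolute terms T_C = 296.75 K and T_H = 332.15 K, so ΔT = 35.40 K.
COP_Carnot = T_C/ΔT = 296.75/35.40 = 8.383.
η_II = COP_actual/COP_Carnot = 1.423/8.383 = 0.1697.

0.170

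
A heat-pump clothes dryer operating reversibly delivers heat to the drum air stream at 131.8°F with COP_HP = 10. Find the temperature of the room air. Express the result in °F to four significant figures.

COP_HP = T_H/(T_H − T_C) gives T_H − T_C = T_H/COP.
With T_H = 328.59 K, T_C = 328.59 × (1 − 1/10) = 295.74 K.
Converting, 295.74 K = 72.65°F.

72.65 °F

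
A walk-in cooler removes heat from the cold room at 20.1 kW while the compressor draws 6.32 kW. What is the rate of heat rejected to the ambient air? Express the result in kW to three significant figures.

26.4 kW

For a cyclic device the first law requires Q̇_H = Q̇_C + Ẇ.
Q̇_H = Q̇_C + Ẇ = 26.42 kW.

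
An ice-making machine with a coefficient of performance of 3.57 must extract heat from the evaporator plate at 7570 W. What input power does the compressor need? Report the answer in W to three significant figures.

2120 W

Ẇ = Q̇_C/COP = 7570/3.57 = 2120 W.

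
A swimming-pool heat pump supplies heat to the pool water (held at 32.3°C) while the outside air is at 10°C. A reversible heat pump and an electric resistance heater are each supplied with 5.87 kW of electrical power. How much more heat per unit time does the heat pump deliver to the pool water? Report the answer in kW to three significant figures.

In absolute terms T_C = 283.15 K and T_H = 305.45 K, so ΔT = 22.30 K.
COP_Carnot = T_H/ΔT = 305.45/22.30 = 13.70.
The heat pump delivers Q̇_H = COP × Ẇ = 80.40 kW; the resistance heater delivers Ẇ = 5.870 kW.
Extra = (COP − 1)·Ẇ = 74.53 kW.

74.5 kW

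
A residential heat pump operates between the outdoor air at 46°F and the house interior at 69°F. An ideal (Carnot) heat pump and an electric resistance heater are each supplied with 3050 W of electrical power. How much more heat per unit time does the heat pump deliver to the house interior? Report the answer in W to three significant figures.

67100 W

In absolute terms T_C = 280.93 K and T_H = 293.71 K, so ΔT = 12.78 K.
COP_Carnot = T_H/ΔT = 293.71/12.78 = 22.99.
The heat pump delivers Q̇_H = COP × Ẇ = 70110 W; the resistance heater delivers Ẇ = 3050 W.
Extra = (COP − 1)·Ẇ = 67060 W.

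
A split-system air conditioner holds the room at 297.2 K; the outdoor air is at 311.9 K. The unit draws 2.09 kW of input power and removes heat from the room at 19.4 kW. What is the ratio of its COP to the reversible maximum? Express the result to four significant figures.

0.4591

COP_actual = Q̇_C/Ẇ = 19.40/2.090 = 9.282.
The reservoir spacing is ΔT = 311.9 − 297.2 = 14.70 K.
COP_Carnot = T_C/ΔT = 297.20/14.70 = 20.22.
η_II = COP_actual/COP_Carnot = 9.282/20.22 = 0.4591.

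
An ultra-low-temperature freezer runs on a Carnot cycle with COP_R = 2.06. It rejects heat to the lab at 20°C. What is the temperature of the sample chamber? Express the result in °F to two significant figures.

-100 °F

For a Carnot refrigerator COP_R = T_C/(T_H − T_C), so T_C = COP·T_H/(1 + COP).
With T_H = 293.15 K, T_C = 2.06 × 293.15/3.060 = 197.35 K.
Converting, 197.35 K = -104.44°F.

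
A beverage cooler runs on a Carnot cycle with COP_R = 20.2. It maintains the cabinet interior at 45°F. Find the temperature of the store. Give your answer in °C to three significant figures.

21.1 °C

COP_R = T_C/(T_H − T_C) gives T_H − T_C = T_C/COP.
With T_C = 280.37 K, T_H = 280.37 × (1 + 1/20.2) = 294.25 K.
Converting, 294.25 K = 21.10°C.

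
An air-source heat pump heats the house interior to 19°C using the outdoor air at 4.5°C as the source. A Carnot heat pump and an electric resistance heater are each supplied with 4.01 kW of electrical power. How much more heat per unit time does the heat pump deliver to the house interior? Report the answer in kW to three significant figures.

In absolute terms T_C = 277.65 K and T_H = 292.15 K, so ΔT = 14.50 K.
COP_Carnot = T_H/ΔT = 292.15/14.50 = 20.15.
The heat pump delivers Q̇_H = COP × Ẇ = 80.79 kW; the resistance heater delivers Ẇ = 4.010 kW.
Extra = (COP − 1)·Ẇ = 76.78 kW.

76.8 kW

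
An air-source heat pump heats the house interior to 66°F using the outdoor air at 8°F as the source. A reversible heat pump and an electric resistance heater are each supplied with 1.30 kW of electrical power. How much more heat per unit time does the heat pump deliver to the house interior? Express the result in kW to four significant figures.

10.48 kW

In absolute terms T_C = 259.82 K and T_H = 292.04 K, so ΔT = 32.22 K.
COP_Carnot = T_H/ΔT = 292.04/32.22 = 9.063.
The heat pump delivers Q̇_H = COP × Ẇ = 11.78 kW; the resistance heater delivers Ẇ = 1.300 kW.
Extra = (COP − 1)·Ẇ = 10.48 kW.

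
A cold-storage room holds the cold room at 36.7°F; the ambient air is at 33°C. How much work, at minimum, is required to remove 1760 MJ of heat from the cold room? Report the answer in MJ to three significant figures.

194 MJ

In absolute terms T_C = 275.76 K and T_H = 306.15 K, so ΔT = 30.39 K.
The reversible limit is COP_R = T_C/ΔT = 9.074, so W_min = Q_C/COP = Q_C·ΔT/T_C.
W_min = 1760 × 30.39/275.76 = 194.0 MJ.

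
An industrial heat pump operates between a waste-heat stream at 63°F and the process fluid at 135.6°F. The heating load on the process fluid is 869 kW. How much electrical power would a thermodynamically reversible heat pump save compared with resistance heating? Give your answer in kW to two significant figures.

760 kW

In absolute terms T_C = 290.37 K and T_H = 330.71 K, so ΔT = 40.33 K.
COP_Carnot = T_H/ΔT = 330.71/40.33 = 8.199.
Resistance heating needs Ẇ_res = Q̇_H = 869.0 kW; the reversible heat pump needs only Ẇ_hp = Q̇_H/COP = 106.0 kW.
Saving = 869.0 − 106.0 = 763.0 kW.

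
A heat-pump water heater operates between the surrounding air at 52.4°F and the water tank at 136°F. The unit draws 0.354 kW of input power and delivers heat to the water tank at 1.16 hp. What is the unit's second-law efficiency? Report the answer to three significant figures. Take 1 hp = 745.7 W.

0.343

Converting, Q̇_H = 1.160 hp = 0.8650 kW, so COP_actual = Q̇_H/Ẇ = 0.8650/0.3540 = 2.444.
In absolute terms T_C = 284.48 K and T_H = 330.93 K, so ΔT = 46.44 K.
COP_Carnot = T_H/ΔT = 330.93/46.44 = 7.125.
η_II = COP_actual/COP_Carnot = 2.444/7.125 = 0.3429.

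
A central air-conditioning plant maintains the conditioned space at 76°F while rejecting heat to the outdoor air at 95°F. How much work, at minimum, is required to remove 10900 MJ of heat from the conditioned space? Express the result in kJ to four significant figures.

In absolute terms T_C = 297.59 K and T_H = 308.15 K, so ΔT = 10.56 K.
The reversible limit is COP_R = T_C/ΔT = 28.19, so W_min = Q_C/COP = Q_C·ΔT/T_C.
W_min = 10900 × 10.56/297.59 = 386.6 MJ = 386600 kJ.

386600 kJ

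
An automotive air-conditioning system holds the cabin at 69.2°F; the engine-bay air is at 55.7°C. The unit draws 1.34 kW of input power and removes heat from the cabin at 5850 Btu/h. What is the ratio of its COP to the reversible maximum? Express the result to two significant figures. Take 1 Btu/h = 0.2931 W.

Converting, Q̇_C = 5850 Btu/h = 1.715 kW, so COP_actual = Q̇_C/Ẇ = 1.715/1.340 = 1.280.
In absolute terms T_C = 293.82 K and T_H = 328.85 K, so ΔT = 35.03 K.
COP_Carnot = T_C/ΔT = 293.82/35.03 = 8.387.
η_II = COP_actual/COP_Carnot = 1.280/8.387 = 0.1526.

0.15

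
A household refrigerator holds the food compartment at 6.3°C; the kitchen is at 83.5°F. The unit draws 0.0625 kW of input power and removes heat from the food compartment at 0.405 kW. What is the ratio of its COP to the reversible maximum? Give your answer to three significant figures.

0.517

COP_actual = Q̇_C/Ẇ = 0.4050/0.06250 = 6.480.
In absolute terms T_C = 279.45 K and T_H = 301.76 K, so ΔT = 22.31 K.
COP_Carnot = T_C/ΔT = 279.45/22.31 = 12.53.
η_II = COP_actual/COP_Carnot = 6.480/12.53 = 0.5174.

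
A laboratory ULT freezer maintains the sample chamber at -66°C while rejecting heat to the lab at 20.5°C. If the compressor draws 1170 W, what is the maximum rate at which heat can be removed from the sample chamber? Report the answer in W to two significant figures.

2800 W

In absolute terms T_C = 207.15 K and T_H = 293.65 K, so ΔT = 86.50 K.
COP_Carnot = T_C/ΔT = 207.15/86.50 = 2.395.
Q̇_max = COP_Carnot × Ẇ = 2.395 × 1170 W = 2802 W.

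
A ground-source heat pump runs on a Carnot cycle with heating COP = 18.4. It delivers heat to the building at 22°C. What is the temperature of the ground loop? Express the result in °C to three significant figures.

5.96 °C

COP_HP = T_H/(T_H − T_C) gives T_H − T_C = T_H/COP.
With T_H = 295.15 K, T_C = 295.15 × (1 − 1/18.4) = 279.11 K.
Converting, 279.11 K = 5.96°C.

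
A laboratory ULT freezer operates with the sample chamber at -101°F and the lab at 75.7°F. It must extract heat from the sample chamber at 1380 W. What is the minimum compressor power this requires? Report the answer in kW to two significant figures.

In absolute terms T_C = 199.26 K and T_H = 297.43 K, so ΔT = 98.17 K.
COP_Carnot = T_C/ΔT = 199.26/98.17 = 2.030.
Ẇ_min = Q̇/COP_Carnot = 1380/2.030 = 679.9 W = 0.6799 kW.

0.68 kW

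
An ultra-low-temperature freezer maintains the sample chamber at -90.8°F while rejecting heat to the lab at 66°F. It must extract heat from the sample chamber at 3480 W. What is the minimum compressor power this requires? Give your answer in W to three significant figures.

1480 W

In absolute terms T_C = 204.93 K and T_H = 292.04 K, so ΔT = 87.11 K.
COP_Carnot = T_C/ΔT = 204.93/87.11 = 2.352.
Ẇ_min = Q̇/COP_Carnot = 3480/2.352 = 1479 W.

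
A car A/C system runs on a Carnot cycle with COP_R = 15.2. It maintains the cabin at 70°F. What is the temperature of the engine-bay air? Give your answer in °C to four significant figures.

40.47 °C

COP_R = T_C/(T_H − T_C) gives T_H − T_C = T_C/COP.
With T_C = 294.26 K, T_H = 294.26 × (1 + 1/15.2) = 313.62 K.
Converting, 313.62 K = 40.47°C.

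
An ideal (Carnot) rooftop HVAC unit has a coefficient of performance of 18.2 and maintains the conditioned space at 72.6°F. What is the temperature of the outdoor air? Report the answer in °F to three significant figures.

COP_R = T_C/(T_H − T_C) gives T_H − T_C = T_C/COP.
With T_C = 295.71 K, T_H = 295.71 × (1 + 1/18.2) = 311.95 K.
Converting, 311.95 K = 101.85°F.

102 °F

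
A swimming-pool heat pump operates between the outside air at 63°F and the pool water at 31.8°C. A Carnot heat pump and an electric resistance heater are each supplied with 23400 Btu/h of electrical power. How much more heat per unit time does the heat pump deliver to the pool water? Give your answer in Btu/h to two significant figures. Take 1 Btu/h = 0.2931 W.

In absolute terms T_C = 290.37 K and T_H = 304.95 K, so ΔT = 14.58 K.
COP_Carnot = T_H/ΔT = 304.95/14.58 = 20.92.
The heat pump delivers Q̇_H = COP × Ẇ = 489500 Btu/h; the resistance heater delivers Ẇ = 23400 Btu/h.
Extra = (COP − 1)·Ẇ = 466100 Btu/h.

470000 Btu/h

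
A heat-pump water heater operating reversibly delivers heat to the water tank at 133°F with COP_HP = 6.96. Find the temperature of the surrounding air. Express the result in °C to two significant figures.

8.8 °C

COP_HP = T_H/(T_H − T_C) gives T_H − T_C = T_H/COP.
With T_H = 329.26 K, T_C = 329.26 × (1 − 1/6.96) = 281.95 K.
Converting, 281.95 K = 8.80°C.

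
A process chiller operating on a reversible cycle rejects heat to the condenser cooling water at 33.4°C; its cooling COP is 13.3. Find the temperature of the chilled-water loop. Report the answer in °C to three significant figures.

12.0 °C

For a Carnot refrigerator COP_R = T_C/(T_H − T_C), so T_C = COP·T_H/(1 + COP).
With T_H = 306.55 K, T_C = 13.3 × 306.55/14.30 = 285.11 K.
Converting, 285.11 K = 11.96°C.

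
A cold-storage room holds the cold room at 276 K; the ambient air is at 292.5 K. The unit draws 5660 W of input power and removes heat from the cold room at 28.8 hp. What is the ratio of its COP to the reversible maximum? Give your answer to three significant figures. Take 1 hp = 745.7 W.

Converting, Q̇_C = 28.80 hp = 21480 W, so COP_actual = Q̇_C/Ẇ = 21480/5660 = 3.794.
The reservoir spacing is ΔT = 292.5 − 276 = 16.50 K.
COP_Carnot = T_C/ΔT = 276.00/16.50 = 16.73.
η_II = COP_actual/COP_Carnot = 3.794/16.73 = 0.2268.

0.227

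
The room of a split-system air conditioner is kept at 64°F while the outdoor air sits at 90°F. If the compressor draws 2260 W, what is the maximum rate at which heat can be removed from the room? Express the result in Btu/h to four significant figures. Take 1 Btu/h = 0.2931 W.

155300 Btu/h

In absolute terms T_C = 290.93 K and T_H = 305.37 K, so ΔT = 14.44 K.
COP_Carnot = T_C/ΔT = 290.93/14.44 = 20.14.
Q̇_max = COP_Carnot × Ẇ = 20.14 × 2260 W = 45520 W = 155300 Btu/h.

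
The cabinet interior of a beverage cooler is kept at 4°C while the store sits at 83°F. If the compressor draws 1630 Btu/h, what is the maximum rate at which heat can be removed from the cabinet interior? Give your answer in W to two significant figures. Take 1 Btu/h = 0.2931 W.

In absolute terms T_C = 277.15 K and T_H = 301.48 K, so ΔT = 24.33 K.
COP_Carnot = T_C/ΔT = 277.15/24.33 = 11.39.
Q̇_max = COP_Carnot × Ẇ = 11.39 × 1630 Btu/h = 18570 Btu/h = 5441 W.

5400 W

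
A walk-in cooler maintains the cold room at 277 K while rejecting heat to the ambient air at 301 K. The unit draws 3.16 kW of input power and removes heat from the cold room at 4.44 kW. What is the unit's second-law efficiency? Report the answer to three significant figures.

0.122

COP_actual = Q̇_C/Ẇ = 4.440/3.160 = 1.405.
The reservoir spacing is ΔT = 301 − 277 = 24.00 K.
COP_Carnot = T_C/ΔT = 277.00/24.00 = 11.54.
η_II = COP_actual/COP_Carnot = 1.405/11.54 = 0.1217.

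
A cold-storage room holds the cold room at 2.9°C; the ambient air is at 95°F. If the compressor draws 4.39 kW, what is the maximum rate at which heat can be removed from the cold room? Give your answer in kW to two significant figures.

In absolute terms T_C = 276.05 K and T_H = 308.15 K, so ΔT = 32.10 K.
COP_Carnot = T_C/ΔT = 276.05/32.10 = 8.600.
Q̇_max = COP_Carnot × Ẇ = 8.600 × 4.390 kW = 37.75 kW.

38 kW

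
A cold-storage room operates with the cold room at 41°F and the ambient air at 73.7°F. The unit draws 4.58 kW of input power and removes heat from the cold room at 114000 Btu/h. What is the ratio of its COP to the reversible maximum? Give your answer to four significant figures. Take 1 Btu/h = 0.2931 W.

0.4765

Converting, Q̇_C = 114000 Btu/h = 33.41 kW, so COP_actual = Q̇_C/Ẇ = 33.41/4.580 = 7.296.
In absolute terms T_C = 278.15 K and T_H = 296.32 K, so ΔT = 18.17 K.
COP_Carnot = T_C/ΔT = 278.15/18.17 = 15.31.
η_II = COP_actual/COP_Carnot = 7.296/15.31 = 0.4765.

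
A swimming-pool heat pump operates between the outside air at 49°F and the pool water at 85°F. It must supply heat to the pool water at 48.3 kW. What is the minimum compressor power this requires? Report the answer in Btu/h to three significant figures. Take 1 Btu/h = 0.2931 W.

In absolute terms T_C = 282.59 K and T_H = 302.59 K, so ΔT = 20.00 K.
COP_Carnot = T_H/ΔT = 302.59/20.00 = 15.13.
Ẇ_min = Q̇/COP_Carnot = 48.30/15.13 = 3.192 kW = 10890 Btu/h.

10900 Btu/h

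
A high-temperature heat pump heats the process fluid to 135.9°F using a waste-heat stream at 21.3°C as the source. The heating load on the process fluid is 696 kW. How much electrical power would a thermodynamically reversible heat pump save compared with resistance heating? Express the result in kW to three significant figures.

619 kW

In absolute terms T_C = 294.45 K and T_H = 330.87 K, so ΔT = 36.42 K.
COP_Carnot = T_H/ΔT = 330.87/36.42 = 9.084.
Resistance heating needs Ẇ_res = Q̇_H = 696.0 kW; the reversible heat pump needs only Ẇ_hp = Q̇_H/COP = 76.62 kW.
Saving = 696.0 − 76.62 = 619.4 kW.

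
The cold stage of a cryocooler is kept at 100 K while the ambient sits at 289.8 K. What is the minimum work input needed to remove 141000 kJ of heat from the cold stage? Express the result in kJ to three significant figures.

268000 kJ

The reservoir spacing is ΔT = 289.8 − 100 = 189.8 K.
The reversible limit is COP_R = T_C/ΔT = 0.5269, so W_min = Q_C/COP = Q_C·ΔT/T_C.
W_min = 141000 × 189.8/100.00 = 267600 kJ.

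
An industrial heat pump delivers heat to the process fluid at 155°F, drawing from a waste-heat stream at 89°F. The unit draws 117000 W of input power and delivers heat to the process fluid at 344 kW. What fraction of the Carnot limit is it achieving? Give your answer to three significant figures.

0.316

Converting, Q̇_H = 344.0 kW = 344000 W, so COP_actual = Q̇_H/Ẇ = 344000/117000 = 2.940.
In absolute terms T_C = 304.82 K and T_H = 341.48 K, so ΔT = 36.67 K.
COP_Carnot = T_H/ΔT = 341.48/36.67 = 9.313.
η_II = COP_actual/COP_Carnot = 2.940/9.313 = 0.3157.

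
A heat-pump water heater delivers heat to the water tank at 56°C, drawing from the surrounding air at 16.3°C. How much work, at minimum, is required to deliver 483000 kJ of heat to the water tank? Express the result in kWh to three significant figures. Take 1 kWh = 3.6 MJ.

In absolute terms T_C = 289.45 K and T_H = 329.15 K, so ΔT = 39.70 K.
The reversible limit is COP_HP = T_H/ΔT = 8.291, so W_min = Q_H/COP = Q_H·ΔT/T_H.
W_min = 483000 × 39.70/329.15 = 58260 kJ = 16.18 kWh.

16.2 kWh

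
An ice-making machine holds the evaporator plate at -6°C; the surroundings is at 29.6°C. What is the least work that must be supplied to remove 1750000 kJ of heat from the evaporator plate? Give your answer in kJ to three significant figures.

233000 kJ

In absolute terms T_C = 267.15 K and T_H = 302.75 K, so ΔT = 35.60 K.
The reversible limit is COP_R = T_C/ΔT = 7.504, so W_min = Q_C/COP = Q_C·ΔT/T_C.
W_min = 1750000 × 35.60/267.15 = 233200 kJ.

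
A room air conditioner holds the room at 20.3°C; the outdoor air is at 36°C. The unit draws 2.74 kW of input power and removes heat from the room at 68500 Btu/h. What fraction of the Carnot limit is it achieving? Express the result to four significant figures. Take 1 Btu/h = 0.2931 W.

0.3920

Converting, Q̇_C = 68500 Btu/h = 20.08 kW, so COP_actual = Q̇_C/Ẇ = 20.08/2.740 = 7.328.
In absolute terms T_C = 293.45 K and T_H = 309.15 K, so ΔT = 15.70 K.
COP_Carnot = T_C/ΔT = 293.45/15.70 = 18.69.
η_II = COP_actual/COP_Carnot = 7.328/18.69 = 0.3920.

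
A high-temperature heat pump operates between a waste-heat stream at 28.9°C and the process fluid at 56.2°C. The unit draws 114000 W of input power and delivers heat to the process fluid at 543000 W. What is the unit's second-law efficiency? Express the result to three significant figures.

0.395

COP_actual = Q̇_H/Ẇ = 543000/114000 = 4.763.
In absolute terms T_C = 302.05 K and T_H = 329.35 K, so ΔT = 27.30 K.
COP_Carnot = T_H/ΔT = 329.35/27.30 = 12.06.
η_II = COP_actual/COP_Carnot = 4.763/12.06 = 0.3948.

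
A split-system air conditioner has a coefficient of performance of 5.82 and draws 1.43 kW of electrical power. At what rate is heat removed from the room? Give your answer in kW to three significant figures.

8.32 kW

Q̇_C = COP × Ẇ = 5.82 × 1.430 = 8.323 kW.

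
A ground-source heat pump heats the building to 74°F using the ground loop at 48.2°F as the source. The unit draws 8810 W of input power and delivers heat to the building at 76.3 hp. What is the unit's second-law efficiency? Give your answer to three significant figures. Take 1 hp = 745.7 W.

0.312

Converting, Q̇_H = 76.30 hp = 56900 W, so COP_actual = Q̇_H/Ẇ = 56900/8810 = 6.458.
In absolute terms T_C = 282.15 K and T_H = 296.48 K, so ΔT = 14.33 K.
COP_Carnot = T_H/ΔT = 296.48/14.33 = 20.68.
η_II = COP_actual/COP_Carnot = 6.458/20.68 = 0.3122.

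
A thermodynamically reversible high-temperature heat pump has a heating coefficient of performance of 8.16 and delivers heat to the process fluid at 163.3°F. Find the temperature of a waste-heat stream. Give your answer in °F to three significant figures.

COP_HP = T_H/(T_H − T_C) gives T_H − T_C = T_H/COP.
With T_H = 346.09 K, T_C = 346.09 × (1 − 1/8.16) = 303.68 K.
Converting, 303.68 K = 86.96°F.

87.0 °F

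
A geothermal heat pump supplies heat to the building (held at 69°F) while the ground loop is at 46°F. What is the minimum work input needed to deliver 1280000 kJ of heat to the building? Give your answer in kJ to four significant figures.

55690 kJ

In absolute terms T_C = 280.93 K and T_H = 293.71 K, so ΔT = 12.78 K.
The reversible limit is COP_HP = T_H/ΔT = 22.99, so W_min = Q_H/COP = Q_H·ΔT/T_H.
W_min = 1280000 × 12.78/293.71 = 55690 kJ.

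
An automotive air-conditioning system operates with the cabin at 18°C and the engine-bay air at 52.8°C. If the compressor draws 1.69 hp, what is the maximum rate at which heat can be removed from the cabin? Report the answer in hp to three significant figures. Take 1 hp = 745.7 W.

14.1 hp

In absolute terms T_C = 291.15 K and T_H = 325.95 K, so ΔT = 34.80 K.
COP_Carnot = T_C/ΔT = 291.15/34.80 = 8.366.
Q̇_max = COP_Carnot × Ẇ = 8.366 × 1.690 hp = 14.14 hp.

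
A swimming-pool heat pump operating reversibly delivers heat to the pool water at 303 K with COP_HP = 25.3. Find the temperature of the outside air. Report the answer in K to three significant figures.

COP_HP = T_H/(T_H − T_C) gives T_H − T_C = T_H/COP.
With T_H = 303.00 K, T_C = 303.00 × (1 − 1/25.3) = 291.02 K.

291 K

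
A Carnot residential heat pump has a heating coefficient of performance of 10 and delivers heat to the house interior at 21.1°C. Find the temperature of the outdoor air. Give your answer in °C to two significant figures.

COP_HP = T_H/(T_H − T_C) gives T_H − T_C = T_H/COP.
With T_H = 294.25 K, T_C = 294.25 × (1 − 1/10) = 264.82 K.
Converting, 264.82 K = -8.32°C.

-8.3 °C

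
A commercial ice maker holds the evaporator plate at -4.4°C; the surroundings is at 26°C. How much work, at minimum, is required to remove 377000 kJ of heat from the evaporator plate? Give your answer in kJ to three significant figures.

42600 kJ

In absolute terms T_C = 268.75 K and T_H = 299.15 K, so ΔT = 30.40 K.
The reversible limit is COP_R = T_C/ΔT = 8.840, so W_min = Q_C/COP = Q_C·ΔT/T_C.
W_min = 377000 × 30.40/268.75 = 42640 kJ.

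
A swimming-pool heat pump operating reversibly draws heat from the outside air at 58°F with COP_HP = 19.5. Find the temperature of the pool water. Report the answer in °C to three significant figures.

30.0 °C

COP_HP = T_H/(T_H − T_C) rearranges to T_H = COP·T_C/(COP − 1).
With T_C = 287.59 K, T_H = 19.5 × 287.59/18.50 = 303.14 K.
Converting, 303.14 K = 29.99°C.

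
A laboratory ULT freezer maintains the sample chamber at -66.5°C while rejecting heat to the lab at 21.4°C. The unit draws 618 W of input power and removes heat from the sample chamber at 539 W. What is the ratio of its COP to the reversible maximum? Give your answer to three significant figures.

COP_actual = Q̇_C/Ẇ = 539.0/618.0 = 0.8722.
In absolute terms T_C = 206.65 K and T_H = 294.55 K, so ΔT = 87.90 K.
COP_Carnot = T_C/ΔT = 206.65/87.90 = 2.351.
η_II = COP_actual/COP_Carnot = 0.8722/2.351 = 0.3710.

0.371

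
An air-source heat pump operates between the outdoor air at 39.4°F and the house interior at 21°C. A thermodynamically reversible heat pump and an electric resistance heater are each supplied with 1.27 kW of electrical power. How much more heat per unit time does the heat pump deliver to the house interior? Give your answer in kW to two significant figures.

21 kW

In absolute terms T_C = 277.26 K and T_H = 294.15 K, so ΔT = 16.89 K.
COP_Carnot = T_H/ΔT = 294.15/16.89 = 17.42.
The heat pump delivers Q̇_H = COP × Ẇ = 22.12 kW; the resistance heater delivers Ẇ = 1.270 kW.
Extra = (COP − 1)·Ẇ = 20.85 kW.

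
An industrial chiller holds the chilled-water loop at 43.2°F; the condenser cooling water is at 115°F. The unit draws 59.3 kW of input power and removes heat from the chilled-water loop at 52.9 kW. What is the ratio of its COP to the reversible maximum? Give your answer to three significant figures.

COP_actual = Q̇_C/Ẇ = 52.90/59.30 = 0.8921.
In absolute terms T_C = 279.37 K and T_H = 319.26 K, so ΔT = 39.89 K.
COP_Carnot = T_C/ΔT = 279.37/39.89 = 7.004.
η_II = COP_actual/COP_Carnot = 0.8921/7.004 = 0.1274.

0.127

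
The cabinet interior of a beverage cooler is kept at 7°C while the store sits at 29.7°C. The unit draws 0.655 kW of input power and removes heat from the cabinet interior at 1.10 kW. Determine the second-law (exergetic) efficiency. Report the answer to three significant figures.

COP_actual = Q̇_C/Ẇ = 1.100/0.6550 = 1.679.
In absolute terms T_C = 280.15 K and T_H = 302.85 K, so ΔT = 22.70 K.
COP_Carnot = T_C/ΔT = 280.15/22.70 = 12.34.
η_II = COP_actual/COP_Carnot = 1.679/12.34 = 0.1361.

0.136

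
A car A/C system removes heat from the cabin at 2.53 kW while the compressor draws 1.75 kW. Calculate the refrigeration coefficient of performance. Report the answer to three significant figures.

1.45

The first law gives Q̇_H = Q̇_C + Ẇ, so the three rates are Q̇_C = 2.530, Q̇_H = 4.280, Ẇ = 1.750 kW.
COP_R = Q̇_C/Ẇ = 2.530/1.750 = 1.446.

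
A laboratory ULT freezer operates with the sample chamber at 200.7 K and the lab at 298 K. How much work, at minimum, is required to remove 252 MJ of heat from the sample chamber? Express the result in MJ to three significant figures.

122 MJ

The reservoir spacing is ΔT = 298 − 200.7 = 97.30 K.
The reversible limit is COP_R = T_C/ΔT = 2.063, so W_min = Q_C/COP = Q_C·ΔT/T_C.
W_min = 252.0 × 97.30/200.70 = 122.2 MJ.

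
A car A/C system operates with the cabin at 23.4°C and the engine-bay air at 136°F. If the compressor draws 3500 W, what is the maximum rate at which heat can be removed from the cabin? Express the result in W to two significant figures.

In absolute terms T_C = 296.55 K and T_H = 330.93 K, so ΔT = 34.38 K.
COP_Carnot = T_C/ΔT = 296.55/34.38 = 8.626.
Q̇_max = COP_Carnot × Ẇ = 8.626 × 3500 W = 30190 W.

30000 W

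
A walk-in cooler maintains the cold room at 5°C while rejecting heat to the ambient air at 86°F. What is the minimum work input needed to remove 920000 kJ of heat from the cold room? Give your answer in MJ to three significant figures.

82.7 MJ

In absolute terms T_C = 278.15 K and T_H = 303.15 K, so ΔT = 25.00 K.
The reversible limit is COP_R = T_C/ΔT = 11.13, so W_min = Q_C/COP = Q_C·ΔT/T_C.
W_min = 920000 × 25.00/278.15 = 82690 kJ = 82.69 MJ.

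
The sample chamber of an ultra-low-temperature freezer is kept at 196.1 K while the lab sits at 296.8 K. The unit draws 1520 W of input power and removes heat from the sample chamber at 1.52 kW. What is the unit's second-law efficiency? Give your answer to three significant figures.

0.514

Converting, Q̇_C = 1.520 kW = 1520 W, so COP_actual = Q̇_C/Ẇ = 1520/1520 = 1.000.
The reservoir spacing is ΔT = 296.8 − 196.1 = 100.7 K.
COP_Carnot = T_C/ΔT = 196.10/100.7 = 1.947.
η_II = COP_actual/COP_Carnot = 1.000/1.947 = 0.5135.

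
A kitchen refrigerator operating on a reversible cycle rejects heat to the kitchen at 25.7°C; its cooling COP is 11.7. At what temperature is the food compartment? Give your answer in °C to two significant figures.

For a Carnot refrigerator COP_R = T_C/(T_H − T_C), so T_C = COP·T_H/(1 + COP).
With T_H = 298.85 K, T_C = 11.7 × 298.85/12.70 = 275.32 K.
Converting, 275.32 K = 2.17°C.

2.2 °C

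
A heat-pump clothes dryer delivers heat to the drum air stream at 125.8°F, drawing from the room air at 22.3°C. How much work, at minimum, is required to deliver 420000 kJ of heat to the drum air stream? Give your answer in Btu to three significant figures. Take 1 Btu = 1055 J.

In absolute terms T_C = 295.45 K and T_H = 325.26 K, so ΔT = 29.81 K.
The reversible limit is COP_HP = T_H/ΔT = 10.91, so W_min = Q_H/COP = Q_H·ΔT/T_H.
W_min = 420000 × 29.81/325.26 = 38490 kJ = 36490 Btu.

36500 Btu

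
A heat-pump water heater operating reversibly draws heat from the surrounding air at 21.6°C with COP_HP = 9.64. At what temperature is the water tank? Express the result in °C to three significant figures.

COP_HP = T_H/(T_H − T_C) rearranges to T_H = COP·T_C/(COP − 1).
With T_C = 294.75 K, T_H = 9.64 × 294.75/8.640 = 328.86 K.
Converting, 328.86 K = 55.71°C.

55.7 °C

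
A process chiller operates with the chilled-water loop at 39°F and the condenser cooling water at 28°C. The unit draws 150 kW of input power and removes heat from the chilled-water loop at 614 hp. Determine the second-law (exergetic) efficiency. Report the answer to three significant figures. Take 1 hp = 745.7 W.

Converting, Q̇_C = 614.0 hp = 457.9 kW, so COP_actual = Q̇_C/Ẇ = 457.9/150.0 = 3.052.
In absolute terms T_C = 277.04 K and T_H = 301.15 K, so ΔT = 24.11 K.
COP_Carnot = T_C/ΔT = 277.04/24.11 = 11.49.
η_II = COP_actual/COP_Carnot = 3.052/11.49 = 0.2657.

0.266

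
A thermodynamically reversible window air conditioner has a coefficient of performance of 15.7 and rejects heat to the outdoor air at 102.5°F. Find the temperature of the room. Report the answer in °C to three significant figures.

20.5 °C

For a Carnot refrigerator COP_R = T_C/(T_H − T_C), so T_C = COP·T_H/(1 + COP).
With T_H = 312.32 K, T_C = 15.7 × 312.32/16.70 = 293.62 K.
Converting, 293.62 K = 20.47°C.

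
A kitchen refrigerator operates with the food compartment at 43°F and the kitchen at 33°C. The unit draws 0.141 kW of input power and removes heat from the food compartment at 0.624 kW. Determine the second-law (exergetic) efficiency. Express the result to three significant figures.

0.426

COP_actual = Q̇_C/Ẇ = 0.6240/0.1410 = 4.426.
In absolute terms T_C = 279.26 K and T_H = 306.15 K, so ΔT = 26.89 K.
COP_Carnot = T_C/ΔT = 279.26/26.89 = 10.39.
η_II = COP_actual/COP_Carnot = 4.426/10.39 = 0.4261.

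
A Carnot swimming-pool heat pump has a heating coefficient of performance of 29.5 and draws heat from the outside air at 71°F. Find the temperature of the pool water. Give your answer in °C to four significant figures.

32.01 °C

COP_HP = T_H/(T_H − T_C) rearranges to T_H = COP·T_C/(COP − 1).
With T_C = 294.82 K, T_H = 29.5 × 294.82/28.50 = 305.16 K.
Converting, 305.16 K = 32.01°C.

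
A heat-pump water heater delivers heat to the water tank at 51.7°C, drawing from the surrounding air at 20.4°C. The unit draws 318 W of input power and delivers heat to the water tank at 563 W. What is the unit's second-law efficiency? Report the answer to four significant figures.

COP_actual = Q̇_H/Ẇ = 563.0/318.0 = 1.770.
In absolute terms T_C = 293.55 K and T_H = 324.85 K, so ΔT = 31.30 K.
COP_Carnot = T_H/ΔT = 324.85/31.30 = 10.38.
η_II = COP_actual/COP_Carnot = 1.770/10.38 = 0.1706.

0.1706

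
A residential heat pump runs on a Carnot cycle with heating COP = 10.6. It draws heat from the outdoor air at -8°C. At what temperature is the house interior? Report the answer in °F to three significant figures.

COP_HP = T_H/(T_H − T_C) rearranges to T_H = COP·T_C/(COP − 1).
With T_C = 265.15 K, T_H = 10.6 × 265.15/9.600 = 292.77 K.
Converting, 292.77 K = 67.32°F.

67.3 °F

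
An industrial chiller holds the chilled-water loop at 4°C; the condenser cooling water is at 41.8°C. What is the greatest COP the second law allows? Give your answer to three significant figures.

In absolute terms T_C = 277.15 K and T_H = 314.95 K, so ΔT = 37.80 K.
For a reversible cycle, COP_Carnot = T_C/ΔT = 277.15/37.80 = 7.332.

7.33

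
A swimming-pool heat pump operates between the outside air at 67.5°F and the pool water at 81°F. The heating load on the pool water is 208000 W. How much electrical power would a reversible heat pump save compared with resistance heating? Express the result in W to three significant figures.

In absolute terms T_C = 292.87 K and T_H = 300.37 K, so ΔT = 7.500 K.
COP_Carnot = T_H/ΔT = 300.37/7.500 = 40.05.
Resistance heating needs Ẇ_res = Q̇_H = 208000 W; the reversible heat pump needs only Ẇ_hp = Q̇_H/COP = 5194 W.
Saving = 208000 − 5194 = 202800 W.

203000 W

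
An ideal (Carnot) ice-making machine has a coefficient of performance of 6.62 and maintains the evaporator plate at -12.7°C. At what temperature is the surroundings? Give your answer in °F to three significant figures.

COP_R = T_C/(T_H − T_C) gives T_H − T_C = T_C/COP.
With T_C = 260.45 K, T_H = 260.45 × (1 + 1/6.62) = 299.79 K.
Converting, 299.79 K = 79.96°F.

80.0 °F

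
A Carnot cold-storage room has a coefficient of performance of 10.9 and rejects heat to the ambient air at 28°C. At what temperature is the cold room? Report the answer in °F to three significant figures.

For a Carnot refrigerator COP_R = T_C/(T_H − T_C), so T_C = COP·T_H/(1 + COP).
With T_H = 301.15 K, T_C = 10.9 × 301.15/11.90 = 275.84 K.
Converting, 275.84 K = 36.85°F.

36.8 °F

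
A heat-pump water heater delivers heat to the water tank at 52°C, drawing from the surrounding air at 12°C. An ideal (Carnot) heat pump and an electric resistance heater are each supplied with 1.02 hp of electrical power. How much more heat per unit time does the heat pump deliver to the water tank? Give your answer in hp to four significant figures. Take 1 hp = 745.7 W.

In absolute terms T_C = 285.15 K and T_H = 325.15 K, so ΔT = 40.00 K.
COP_Carnot = T_H/ΔT = 325.15/40.00 = 8.129.
The heat pump delivers Q̇_H = COP × Ẇ = 8.291 hp; the resistance heater delivers Ẇ = 1.020 hp.
Extra = (COP − 1)·Ẇ = 7.271 hp.

7.271 hp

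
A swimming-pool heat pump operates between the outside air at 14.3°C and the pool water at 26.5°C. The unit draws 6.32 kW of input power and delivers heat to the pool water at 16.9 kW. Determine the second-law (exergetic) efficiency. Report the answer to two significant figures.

0.11

COP_actual = Q̇_H/Ẇ = 16.90/6.320 = 2.674.
In absolute terms T_C = 287.45 K and T_H = 299.65 K, so ΔT = 12.20 K.
COP_Carnot = T_H/ΔT = 299.65/12.20 = 24.56.
η_II = COP_actual/COP_Carnot = 2.674/24.56 = 0.1089.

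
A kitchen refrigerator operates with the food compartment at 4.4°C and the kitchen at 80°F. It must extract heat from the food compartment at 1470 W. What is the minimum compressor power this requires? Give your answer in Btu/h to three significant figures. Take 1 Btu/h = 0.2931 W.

402 Btu/h

In absolute terms T_C = 277.55 K and T_H = 299.82 K, so ΔT = 22.27 K.
COP_Carnot = T_C/ΔT = 277.55/22.27 = 12.46.
Ẇ_min = Q̇/COP_Carnot = 1470/12.46 = 117.9 W = 402.4 Btu/h.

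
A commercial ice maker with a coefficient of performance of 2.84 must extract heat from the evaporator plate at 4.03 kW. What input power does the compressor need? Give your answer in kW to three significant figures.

1.42 kW

Ẇ = Q̇_C/COP = 4.030/2.84 = 1.419 kW.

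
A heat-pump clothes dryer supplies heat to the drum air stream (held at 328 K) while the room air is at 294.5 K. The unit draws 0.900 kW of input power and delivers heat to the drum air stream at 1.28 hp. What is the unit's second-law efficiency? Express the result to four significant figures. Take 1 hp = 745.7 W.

Converting, Q̇_H = 1.280 hp = 0.9545 kW, so COP_actual = Q̇_H/Ẇ = 0.9545/0.9000 = 1.061.
The reservoir spacing is ΔT = 328 − 294.5 = 33.50 K.
COP_Carnot = T_H/ΔT = 328.00/33.50 = 9.791.
η_II = COP_actual/COP_Carnot = 1.061/9.791 = 0.1083.

0.1083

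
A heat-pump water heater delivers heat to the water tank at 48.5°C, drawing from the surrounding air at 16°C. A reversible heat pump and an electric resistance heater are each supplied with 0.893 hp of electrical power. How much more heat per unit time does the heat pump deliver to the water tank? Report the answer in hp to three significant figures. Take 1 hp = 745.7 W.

7.94 hp

In absolute terms T_C = 289.15 K and T_H = 321.65 K, so ΔT = 32.50 K.
COP_Carnot = T_H/ΔT = 321.65/32.50 = 9.897.
The heat pump delivers Q̇_H = COP × Ẇ = 8.838 hp; the resistance heater delivers Ẇ = 0.8930 hp.
Extra = (COP − 1)·Ẇ = 7.945 hp.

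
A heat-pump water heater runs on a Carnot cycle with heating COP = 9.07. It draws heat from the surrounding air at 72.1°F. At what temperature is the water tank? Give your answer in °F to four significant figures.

COP_HP = T_H/(T_H − T_C) rearranges to T_H = COP·T_C/(COP − 1).
With T_C = 295.43 K, T_H = 9.07 × 295.43/8.070 = 332.04 K.
Converting, 332.04 K = 137.99°F.

138.0 °F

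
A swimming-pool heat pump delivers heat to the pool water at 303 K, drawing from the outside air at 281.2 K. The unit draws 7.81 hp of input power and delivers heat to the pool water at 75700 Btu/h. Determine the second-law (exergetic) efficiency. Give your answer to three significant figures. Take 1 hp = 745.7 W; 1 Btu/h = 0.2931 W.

0.274

Converting, Q̇_H = 75700 Btu/h = 29.75 hp, so COP_actual = Q̇_H/Ẇ = 29.75/7.810 = 3.810.
The reservoir spacing is ΔT = 303 − 281.2 = 21.80 K.
COP_Carnot = T_H/ΔT = 303.00/21.80 = 13.90.
η_II = COP_actual/COP_Carnot = 3.810/13.90 = 0.2741.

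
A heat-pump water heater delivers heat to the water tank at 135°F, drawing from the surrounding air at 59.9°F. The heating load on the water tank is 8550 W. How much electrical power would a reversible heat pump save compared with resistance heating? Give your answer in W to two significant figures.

7500 W

In absolute terms T_C = 288.65 K and T_H = 330.37 K, so ΔT = 41.72 K.
COP_Carnot = T_H/ΔT = 330.37/41.72 = 7.918.
Resistance heating needs Ẇ_res = Q̇_H = 8550 W; the reversible heat pump needs only Ẇ_hp = Q̇_H/COP = 1080 W.
Saving = 8550 − 1080 = 7470 W.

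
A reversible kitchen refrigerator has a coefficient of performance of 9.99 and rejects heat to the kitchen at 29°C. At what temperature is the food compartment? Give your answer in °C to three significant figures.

1.51 °C

For a Carnot refrigerator COP_R = T_C/(T_H − T_C), so T_C = COP·T_H/(1 + COP).
With T_H = 302.15 K, T_C = 9.99 × 302.15/10.99 = 274.66 K.
Converting, 274.66 K = 1.51°C.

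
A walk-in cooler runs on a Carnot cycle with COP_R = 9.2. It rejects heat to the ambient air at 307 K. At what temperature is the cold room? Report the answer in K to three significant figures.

For a Carnot refrigerator COP_R = T_C/(T_H − T_C), so T_C = COP·T_H/(1 + COP).
With T_H = 307.00 K, T_C = 9.2 × 307.00/10.20 = 276.90 K.

277 K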